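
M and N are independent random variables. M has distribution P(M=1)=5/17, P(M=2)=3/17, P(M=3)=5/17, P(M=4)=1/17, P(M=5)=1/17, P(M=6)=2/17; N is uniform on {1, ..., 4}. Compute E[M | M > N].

29/7

P(M > N) = 7/17.
Summing M·P(x,y) over outcomes with M > N gives 29/17.
E[M | M > N] = (29/17) / (7/17) = 29/7.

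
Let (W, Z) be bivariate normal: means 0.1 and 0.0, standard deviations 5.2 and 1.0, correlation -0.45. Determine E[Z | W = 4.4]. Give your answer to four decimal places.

-0.3721

For a bivariate normal, E[Z | W=x] = μ_Z + ρ·(σ_Z/σ_W)·(x − μ_W).
E[Z | W=4.4] = 0.0 + (-0.45)·(1.0/5.2)·(4.4 − (0.1)) = 0.0 + (-0.086538)·(4.3) = -0.3721.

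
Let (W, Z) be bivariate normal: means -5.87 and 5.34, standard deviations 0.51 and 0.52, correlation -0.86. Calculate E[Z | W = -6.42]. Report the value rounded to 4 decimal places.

5.8223

E[Z | W=x] = μ_Z + ρ(σ_Z/σ_W)(x − μ_W) for jointly normal variables.
E[Z | W=-6.42] = 5.34 + (-0.86)·(0.52/0.51)·(-6.42 − (-5.87)) = 5.34 + (-0.87686)·(-0.55) = 5.8223.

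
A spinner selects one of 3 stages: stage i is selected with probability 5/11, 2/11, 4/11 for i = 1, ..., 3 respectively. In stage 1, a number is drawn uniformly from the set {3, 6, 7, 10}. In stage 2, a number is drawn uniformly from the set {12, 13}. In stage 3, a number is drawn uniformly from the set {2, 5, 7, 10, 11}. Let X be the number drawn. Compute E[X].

E[X | stage 1] = (3+6+7+10)/4 = 13/2.
E[X | stage 2] = (12+13)/2 = 25/2.
E[X | stage 3] = (2+5+7+10+11)/5 = 7.
By the law of total expectation,
E[X] = (5/11)·(13/2) + (2/11)·(25/2) + (4/11)·(7) = 171/22.

171/22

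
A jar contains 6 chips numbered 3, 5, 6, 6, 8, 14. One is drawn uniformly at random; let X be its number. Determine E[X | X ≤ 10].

P(X ≤ 10) = 5/6.
Σ over the event: 3·1/6 + 5·1/6 + 6·1/3 + 8·1/6 = 14/3.
E[X | X ≤ 10] = (14/3) / (5/6) = 28/5.

28/5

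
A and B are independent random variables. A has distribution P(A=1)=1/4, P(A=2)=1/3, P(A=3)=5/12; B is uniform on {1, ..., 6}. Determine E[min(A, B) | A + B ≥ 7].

P(A + B ≥ 7) = 13/36.
Summing min(A,B)·P(x,y) over outcomes with A + B ≥ 7 gives 8/9.
E[min(A, B) | A + B ≥ 7] = (8/9) / (13/36) = 32/13.

32/13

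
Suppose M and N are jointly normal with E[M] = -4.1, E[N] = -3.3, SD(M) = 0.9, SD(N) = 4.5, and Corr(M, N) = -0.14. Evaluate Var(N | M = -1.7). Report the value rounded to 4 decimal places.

Var(N | M=x) = (1 − ρ²)·σ_N².
Var(N | M=-1.7) = (4.5)²·(1 − (-0.14)²) = 20.25·0.9804 = 19.8531.

19.8531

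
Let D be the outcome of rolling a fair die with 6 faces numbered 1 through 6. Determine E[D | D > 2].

Given D > 2, D is equally likely to be any of {3, 4, 5, 6}.
E[D | D > 2] = (3 + 4 + 5 + 6) / 4 = 9/2.

9/2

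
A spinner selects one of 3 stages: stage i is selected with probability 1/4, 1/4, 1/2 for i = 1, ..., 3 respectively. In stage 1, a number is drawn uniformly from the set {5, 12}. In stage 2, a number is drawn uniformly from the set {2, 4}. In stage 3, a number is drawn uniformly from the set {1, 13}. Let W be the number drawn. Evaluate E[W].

E[W | stage 1] = (5+12)/2 = 17/2.
E[W | stage 2] = (2+4)/2 = 3.
E[W | stage 3] = (1+13)/2 = 7.
By the law of total expectation,
E[W] = (1/4)·(17/2) + (1/4)·(3) + (1/2)·(7) = 51/8.

51/8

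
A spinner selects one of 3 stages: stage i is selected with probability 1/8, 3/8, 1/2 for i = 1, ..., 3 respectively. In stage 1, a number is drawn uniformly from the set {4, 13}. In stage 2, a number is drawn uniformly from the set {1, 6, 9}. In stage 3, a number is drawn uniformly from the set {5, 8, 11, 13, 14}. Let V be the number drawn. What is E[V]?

653/80

E[V | stage 1] = (4+13)/2 = 17/2.
E[V | stage 2] = (1+6+9)/3 = 16/3.
E[V | stage 3] = (5+8+11+13+14)/5 = 51/5.
E[V] = (1/8)·(17/2) + (3/8)·(16/3) + (1/2)·(51/5) = 653/80.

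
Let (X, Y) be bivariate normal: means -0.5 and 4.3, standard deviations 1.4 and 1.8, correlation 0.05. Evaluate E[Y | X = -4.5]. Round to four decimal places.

For a bivariate normal, E[Y | X=x] = μ_Y + ρ·(σ_Y/σ_X)·(x − μ_X).
E[Y | X=-4.5] = 4.3 + (0.05)·(1.8/1.4)·(-4.5 − (-0.5)) = 4.3 + (0.064286)·(-4) = 4.0429.

4.0429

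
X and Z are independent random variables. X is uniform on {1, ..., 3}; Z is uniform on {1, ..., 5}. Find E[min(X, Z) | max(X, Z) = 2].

Outcomes with max(X, Z) = 2: (1,2), (2,1), (2,2), each with probability 1/15.
E[min(X, Z) | max(X, Z) = 2] = (1 + 1 + 2) / 3 = 4/3.

4/3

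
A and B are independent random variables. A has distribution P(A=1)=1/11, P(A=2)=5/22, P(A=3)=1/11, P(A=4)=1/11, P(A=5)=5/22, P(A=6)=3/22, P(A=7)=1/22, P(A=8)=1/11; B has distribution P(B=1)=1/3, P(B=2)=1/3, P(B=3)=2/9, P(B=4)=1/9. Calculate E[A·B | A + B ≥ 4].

P(A + B ≥ 4) = 19/22.
Summing AB·P(x,y) over outcomes with A + B ≥ 4 gives 850/99.
E[A·B | A + B ≥ 4] = (850/99) / (19/22) = 1700/171.

1700/171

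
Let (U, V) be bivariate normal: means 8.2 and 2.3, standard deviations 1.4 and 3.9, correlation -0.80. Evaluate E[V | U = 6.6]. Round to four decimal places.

E[V | U=x] = μ_V + ρ(σ_V/σ_U)(x − μ_U) for jointly normal variables.
E[V | U=6.6] = 2.3 + (-0.80)·(3.9/1.4)·(6.6 − (8.2)) = 2.3 + (-2.22857)·(-1.6) = 5.8657.

5.8657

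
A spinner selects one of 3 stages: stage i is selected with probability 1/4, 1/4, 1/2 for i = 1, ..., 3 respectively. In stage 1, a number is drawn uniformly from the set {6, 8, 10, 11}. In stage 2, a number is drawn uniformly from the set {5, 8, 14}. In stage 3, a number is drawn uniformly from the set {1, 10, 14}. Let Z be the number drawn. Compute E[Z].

E[Z | stage 1] = (6+8+10+11)/4 = 35/4.
E[Z | stage 2] = (5+8+14)/3 = 9.
E[Z | stage 3] = (1+10+14)/3 = 25/3.
By the law of total expectation,
E[Z] = (1/4)·(35/4) + (1/4)·(9) + (1/2)·(25/3) = 413/48.

413/48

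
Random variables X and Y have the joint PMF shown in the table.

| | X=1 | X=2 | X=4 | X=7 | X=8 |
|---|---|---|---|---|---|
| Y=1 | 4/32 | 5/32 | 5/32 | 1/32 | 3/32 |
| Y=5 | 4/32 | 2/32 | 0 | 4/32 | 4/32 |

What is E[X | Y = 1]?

P(Y = 1) = 9/16.
Σ X·P over the event = 1·(4/32) + 2·(5/32) + 4·(5/32) + 7·(1/32) + 8·(3/32) = 65/32.
E[X | Y = 1] = (65/32) / (9/16) = 65/18.

65/18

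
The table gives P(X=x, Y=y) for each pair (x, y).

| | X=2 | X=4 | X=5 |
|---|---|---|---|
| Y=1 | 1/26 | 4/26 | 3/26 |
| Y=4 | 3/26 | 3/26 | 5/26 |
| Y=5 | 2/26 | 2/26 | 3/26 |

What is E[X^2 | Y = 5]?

115/7

P(Y = 5) = 7/26.
Summing X^2·P(X=x,Y=y) over the conditioning event gives 115/26.
E[X^2 | Y = 5] = (115/26) / (7/26) = 115/7.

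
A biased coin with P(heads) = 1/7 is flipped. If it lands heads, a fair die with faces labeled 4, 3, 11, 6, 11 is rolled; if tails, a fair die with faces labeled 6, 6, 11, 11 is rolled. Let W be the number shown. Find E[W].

E[W | heads] = (4+3+11+6+11)/5 = 7.
E[W | tails] = (6+6+11+11)/4 = 17/2.
By the law of total expectation,
E[W] = (1/7)·(7) + (6/7)·(17/2) = 58/7.

58/7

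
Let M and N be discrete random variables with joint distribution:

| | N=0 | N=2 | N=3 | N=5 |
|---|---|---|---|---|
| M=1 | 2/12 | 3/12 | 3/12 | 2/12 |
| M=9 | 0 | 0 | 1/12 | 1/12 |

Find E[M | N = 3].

3

P(N = 3) = 1/3.
Σ M·P over the event = 1·(3/12) + 9·(1/12) = 1.
E[M | N = 3] = (1) / (1/3) = 3.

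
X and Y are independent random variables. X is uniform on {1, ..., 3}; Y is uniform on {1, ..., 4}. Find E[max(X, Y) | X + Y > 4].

Outcomes with X + Y > 4: (1,4), (2,3), (2,4), (3,2), (3,3), (3,4), each with probability 1/12.
E[max(X, Y) | X + Y > 4] = (4 + 3 + 4 + 3 + 3 + 4) / 6 = 7/2.

7/2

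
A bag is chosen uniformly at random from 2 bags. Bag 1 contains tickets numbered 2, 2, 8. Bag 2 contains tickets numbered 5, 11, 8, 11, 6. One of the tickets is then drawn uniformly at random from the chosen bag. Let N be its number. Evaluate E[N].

E[N | bag 1] = (2+2+8)/3 = 4.
E[N | bag 2] = (5+11+8+11+6)/5 = 41/5.
By the law of total expectation,
E[N] = (1/2)·(4) + (1/2)·(41/5) = 61/10.

61/10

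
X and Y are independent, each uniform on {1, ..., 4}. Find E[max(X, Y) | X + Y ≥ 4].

45/13

P(X + Y ≥ 4) = 13/16.
Summing max(X,Y)·P(x,y) over outcomes with X + Y ≥ 4 gives 45/16.
E[max(X, Y) | X + Y ≥ 4] = (45/16) / (13/16) = 45/13.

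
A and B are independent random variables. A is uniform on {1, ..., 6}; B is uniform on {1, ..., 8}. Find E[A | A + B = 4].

2

Outcomes with A + B = 4: (1,3), (2,2), (3,1), each with probability 1/48.
E[A | A + B = 4] = (1 + 2 + 3) / 3 = 2.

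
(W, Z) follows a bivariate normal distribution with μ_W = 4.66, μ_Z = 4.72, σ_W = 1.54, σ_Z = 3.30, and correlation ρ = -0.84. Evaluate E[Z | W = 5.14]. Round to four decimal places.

E[Z | W=x] = μ_Z + ρ(σ_Z/σ_W)(x − μ_W) for jointly normal variables.
E[Z | W=5.14] = 4.72 + (-0.84)·(3.30/1.54)·(5.14 − (4.66)) = 4.72 + (-1.8)·(0.48) = 3.8560.

3.8560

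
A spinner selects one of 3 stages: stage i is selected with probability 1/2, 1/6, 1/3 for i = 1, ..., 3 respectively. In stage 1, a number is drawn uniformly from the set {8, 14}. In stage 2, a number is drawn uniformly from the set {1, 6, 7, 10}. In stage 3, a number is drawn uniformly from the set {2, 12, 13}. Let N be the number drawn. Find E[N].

19/2

E[N | stage 1] = (8+14)/2 = 11.
E[N | stage 2] = (1+6+7+10)/4 = 6.
E[N | stage 3] = (2+12+13)/3 = 9.
By the law of total expectation,
E[N] = (1/2)·(11) + (1/6)·(6) + (1/3)·(9) = 19/2.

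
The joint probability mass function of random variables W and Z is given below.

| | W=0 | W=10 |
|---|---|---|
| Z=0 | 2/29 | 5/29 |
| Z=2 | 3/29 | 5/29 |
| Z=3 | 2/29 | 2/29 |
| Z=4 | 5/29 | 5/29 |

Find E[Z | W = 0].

8/3

P(W = 0) = 12/29.
Σ Z·P over the event = 0·(2/29) + 2·(3/29) + 3·(2/29) + 4·(5/29) = 32/29.
E[Z | W = 0] = (32/29) / (12/29) = 8/3.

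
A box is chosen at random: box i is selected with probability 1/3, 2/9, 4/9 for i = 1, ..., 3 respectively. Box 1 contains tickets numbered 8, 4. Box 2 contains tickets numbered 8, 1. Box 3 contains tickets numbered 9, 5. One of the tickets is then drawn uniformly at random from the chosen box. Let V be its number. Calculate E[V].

E[V | box 1] = (8+4)/2 = 6.
E[V | box 2] = (8+1)/2 = 9/2.
E[V | box 3] = (9+5)/2 = 7.
By the law of total expectation,
E[V] = (1/3)·(6) + (2/9)·(9/2) + (4/9)·(7) = 55/9.

55/9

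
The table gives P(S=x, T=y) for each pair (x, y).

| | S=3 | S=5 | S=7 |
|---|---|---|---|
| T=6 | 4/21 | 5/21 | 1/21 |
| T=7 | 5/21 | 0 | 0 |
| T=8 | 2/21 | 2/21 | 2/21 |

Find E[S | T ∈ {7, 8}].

45/11

P(T ∈ {7, 8}) = 11/21.
Σ S·P over the event = 3·(5/21) + 3·(2/21) + 5·(2/21) + 7·(2/21) = 15/7.
E[S | T ∈ {7, 8}] = (15/7) / (11/21) = 45/11.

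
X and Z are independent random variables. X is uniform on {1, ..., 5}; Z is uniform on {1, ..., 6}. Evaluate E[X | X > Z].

4

Outcomes with X > Z: (2,1), (3,1), (3,2), (4,1), (4,2), (4,3), (5,1), (5,2), (5,3), (5,4), each with probability 1/30.
E[X | X > Z] = (2 + 3 + 3 + 4 + 4 + 4 + 5 + 5 + 5 + 5) / 10 = 4.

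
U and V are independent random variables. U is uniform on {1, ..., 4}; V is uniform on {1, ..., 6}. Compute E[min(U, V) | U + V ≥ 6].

37/14

P(U + V ≥ 6) = 7/12.
Summing min(U,V)·P(x,y) over outcomes with U + V ≥ 6 gives 37/24.
E[min(U, V) | U + V ≥ 6] = (37/24) / (7/12) = 37/14.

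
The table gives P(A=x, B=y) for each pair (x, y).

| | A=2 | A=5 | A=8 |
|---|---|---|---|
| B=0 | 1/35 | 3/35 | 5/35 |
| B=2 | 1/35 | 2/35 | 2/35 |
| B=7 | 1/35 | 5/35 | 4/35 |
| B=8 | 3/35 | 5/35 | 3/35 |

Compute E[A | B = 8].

5

P(B = 8) = 11/35.
Σ A·P over the event = 2·(3/35) + 5·(5/35) + 8·(3/35) = 11/7.
E[A | B = 8] = (11/7) / (11/35) = 5.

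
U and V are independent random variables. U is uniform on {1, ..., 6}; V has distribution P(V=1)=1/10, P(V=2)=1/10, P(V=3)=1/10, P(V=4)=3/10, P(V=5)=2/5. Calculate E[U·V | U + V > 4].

29/2

P(U + V > 4) = 9/10.
Summing UV·P(x,y) over outcomes with U + V > 4 gives 261/20.
E[U·V | U + V > 4] = (261/20) / (9/10) = 29/2.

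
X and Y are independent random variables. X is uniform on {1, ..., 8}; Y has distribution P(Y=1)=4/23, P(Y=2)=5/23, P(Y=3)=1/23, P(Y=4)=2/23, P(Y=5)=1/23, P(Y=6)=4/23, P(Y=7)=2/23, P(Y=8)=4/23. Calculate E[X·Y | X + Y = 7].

144/17

P(X + Y = 7) = 17/184.
Summing XY·P(x,y) over outcomes with X + Y = 7 gives 18/23.
E[X·Y | X + Y = 7] = (18/23) / (17/184) = 144/17.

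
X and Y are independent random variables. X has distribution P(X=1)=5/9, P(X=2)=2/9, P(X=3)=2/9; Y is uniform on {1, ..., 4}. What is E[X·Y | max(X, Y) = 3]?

63/13

P(max(X, Y) = 3) = 13/36.
Summing XY·P(x,y) over outcomes with max(X, Y) = 3 gives 7/4.
E[X·Y | max(X, Y) = 3] = (7/4) / (13/36) = 63/13.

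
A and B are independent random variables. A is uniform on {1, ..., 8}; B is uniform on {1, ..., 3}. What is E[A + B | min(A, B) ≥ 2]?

P(min(A, B) ≥ 2) = 7/12.
Summing (A+B)·P(x,y) over outcomes with min(A, B) ≥ 2 gives 35/8.
E[A + B | min(A, B) ≥ 2] = (35/8) / (7/12) = 15/2.

15/2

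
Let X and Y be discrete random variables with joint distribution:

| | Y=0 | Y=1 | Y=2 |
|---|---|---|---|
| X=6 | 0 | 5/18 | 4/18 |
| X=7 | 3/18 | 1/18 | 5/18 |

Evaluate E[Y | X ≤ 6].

P(X ≤ 6) = 1/2.
Σ Y·P over the event = 1·(5/18) + 2·(4/18) = 13/18.
E[Y | X ≤ 6] = (13/18) / (1/2) = 13/9.

13/9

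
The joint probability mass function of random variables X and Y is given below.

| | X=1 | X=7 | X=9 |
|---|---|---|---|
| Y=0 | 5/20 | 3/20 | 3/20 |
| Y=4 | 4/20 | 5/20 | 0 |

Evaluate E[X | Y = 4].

P(Y = 4) = 9/20.
Σ X·P over the event = 1·(4/20) + 7·(5/20) = 39/20.
E[X | Y = 4] = (39/20) / (9/20) = 13/3.

13/3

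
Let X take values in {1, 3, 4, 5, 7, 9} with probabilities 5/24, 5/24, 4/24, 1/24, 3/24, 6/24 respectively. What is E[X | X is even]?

4

P(X is even) = 1/6.
Σ over the event: 4·1/6 = 2/3.
E[X | X is even] = (2/3) / (1/6) = 4.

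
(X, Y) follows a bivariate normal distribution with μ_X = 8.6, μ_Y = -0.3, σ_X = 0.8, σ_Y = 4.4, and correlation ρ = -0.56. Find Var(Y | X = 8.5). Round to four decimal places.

13.2887

For a bivariate normal, Var(Y | X=x) = σ_Y²(1 − ρ²).
Var(Y | X=8.5) = (4.4)²·(1 − (-0.56)²) = 19.36·0.6864 = 13.2887.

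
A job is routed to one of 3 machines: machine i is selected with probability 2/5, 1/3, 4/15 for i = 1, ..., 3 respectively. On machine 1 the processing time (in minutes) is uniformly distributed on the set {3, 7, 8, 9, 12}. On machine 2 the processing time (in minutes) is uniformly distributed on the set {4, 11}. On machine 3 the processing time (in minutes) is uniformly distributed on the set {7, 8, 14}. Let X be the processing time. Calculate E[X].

3689/450

E[X | machine 1] = (3+7+8+9+12)/5 = 39/5.
E[X | machine 2] = (4+11)/2 = 15/2.
E[X | machine 3] = (7+8+14)/3 = 29/3.
By the law of total expectation,
E[X] = (2/5)·(39/5) + (1/3)·(15/2) + (4/15)·(29/3) = 3689/450.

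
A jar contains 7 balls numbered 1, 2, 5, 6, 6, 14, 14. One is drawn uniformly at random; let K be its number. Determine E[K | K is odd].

P(K is odd) = 2/7.
Σ over the event: 1·1/7 + 5·1/7 = 6/7.
E[K | K is odd] = (6/7) / (2/7) = 3.

3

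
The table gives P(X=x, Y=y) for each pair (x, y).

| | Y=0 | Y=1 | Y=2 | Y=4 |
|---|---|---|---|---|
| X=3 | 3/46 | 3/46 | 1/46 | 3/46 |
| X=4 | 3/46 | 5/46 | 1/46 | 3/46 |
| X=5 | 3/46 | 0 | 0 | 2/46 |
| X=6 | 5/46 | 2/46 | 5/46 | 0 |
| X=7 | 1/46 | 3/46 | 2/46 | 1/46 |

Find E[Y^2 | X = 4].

19/4

P(X = 4) = 6/23.
Σ Y^2·P over the event = 0·(3/46) + 1·(5/46) + 4·(1/46) + 16·(3/46) = 57/46.
E[Y^2 | X = 4] = (57/46) / (6/23) = 19/4.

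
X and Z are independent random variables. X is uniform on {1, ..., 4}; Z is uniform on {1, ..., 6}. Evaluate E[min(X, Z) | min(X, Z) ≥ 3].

27/8

Outcomes with min(X, Z) ≥ 3: (3,3), (3,4), (3,5), (3,6), (4,3), (4,4), (4,5), (4,6), each with probability 1/24.
E[min(X, Z) | min(X, Z) ≥ 3] = (3 + 3 + 3 + 3 + 3 + 4 + 4 + 4) / 8 = 27/8.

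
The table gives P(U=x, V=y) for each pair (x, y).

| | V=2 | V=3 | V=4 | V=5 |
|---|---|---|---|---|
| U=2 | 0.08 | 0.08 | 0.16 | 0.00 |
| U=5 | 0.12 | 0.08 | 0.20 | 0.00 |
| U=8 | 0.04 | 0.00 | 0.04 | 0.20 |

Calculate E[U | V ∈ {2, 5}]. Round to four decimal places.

6.0909

P(V ∈ {2, 5}) = 0.44.
Σ U·P over the event = 2·(0.08) + 5·(0.12) + 8·(0.04) + 8·(0.20) = 2.68.
E[U | V ∈ {2, 5}] = (2.68) / (0.44) = 6.0909.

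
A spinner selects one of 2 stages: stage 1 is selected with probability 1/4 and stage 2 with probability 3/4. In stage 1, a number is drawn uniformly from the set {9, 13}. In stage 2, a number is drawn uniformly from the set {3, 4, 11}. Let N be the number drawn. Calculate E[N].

E[N | stage 1] = (9+13)/2 = 11.
E[N | stage 2] = (3+4+11)/3 = 6.
By the law of total expectation,
E[N] = (1/4)·(11) + (3/4)·(6) = 29/4.

29/4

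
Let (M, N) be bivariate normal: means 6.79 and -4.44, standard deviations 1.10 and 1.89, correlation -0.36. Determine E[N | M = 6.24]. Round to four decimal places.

E[N | M=x] = μ_N + ρ(σ_N/σ_M)(x − μ_M) for jointly normal variables.
E[N | M=6.24] = -4.44 + (-0.36)·(1.89/1.10)·(6.24 − (6.79)) = -4.44 + (-0.61855)·(-0.55) = -4.0998.

-4.0998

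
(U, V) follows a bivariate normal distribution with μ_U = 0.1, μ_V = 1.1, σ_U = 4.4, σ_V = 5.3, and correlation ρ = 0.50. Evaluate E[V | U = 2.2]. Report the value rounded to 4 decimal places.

E[V | U=x] = μ_V + ρ(σ_V/σ_U)(x − μ_U) for jointly normal variables.
E[V | U=2.2] = 1.1 + (0.50)·(5.3/4.4)·(2.2 − (0.1)) = 1.1 + (0.60227)·(2.1) = 2.3648.

2.3648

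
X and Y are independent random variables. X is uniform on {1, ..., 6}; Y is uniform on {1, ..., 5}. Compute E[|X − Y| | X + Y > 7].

8/5

Outcomes with X + Y > 7: (3,5), (4,4), (4,5), (5,3), (5,4), (5,5), (6,2), (6,3), (6,4), (6,5), each with probability 1/30.
E[|X − Y| | X + Y > 7] = (2 + 0 + 1 + 2 + 1 + 0 + 4 + 3 + 2 + 1) / 10 = 8/5.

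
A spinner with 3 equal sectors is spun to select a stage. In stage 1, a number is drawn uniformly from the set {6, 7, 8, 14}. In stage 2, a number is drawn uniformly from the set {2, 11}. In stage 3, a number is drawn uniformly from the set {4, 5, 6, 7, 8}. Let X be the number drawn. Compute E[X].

E[X | stage 1] = (6+7+8+14)/4 = 35/4.
E[X | stage 2] = (2+11)/2 = 13/2.
E[X | stage 3] = (4+5+6+7+8)/5 = 6.
By the law of total expectation,
E[X] = (1/3)·(35/4) + (1/3)·(13/2) + (1/3)·(6) = 85/12.

85/12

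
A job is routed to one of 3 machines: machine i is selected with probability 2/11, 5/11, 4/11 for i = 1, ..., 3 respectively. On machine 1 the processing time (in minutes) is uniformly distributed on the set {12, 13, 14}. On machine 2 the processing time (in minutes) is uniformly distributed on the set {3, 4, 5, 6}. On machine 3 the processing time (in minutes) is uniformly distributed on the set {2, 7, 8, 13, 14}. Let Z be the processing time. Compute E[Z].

837/110

E[Z | machine 1] = (12+13+14)/3 = 13.
E[Z | machine 2] = (3+4+5+6)/4 = 9/2.
E[Z | machine 3] = (2+7+8+13+14)/5 = 44/5.
By the law of total expectation,
E[Z] = (2/11)·(13) + (5/11)·(9/2) + (4/11)·(44/5) = 837/110.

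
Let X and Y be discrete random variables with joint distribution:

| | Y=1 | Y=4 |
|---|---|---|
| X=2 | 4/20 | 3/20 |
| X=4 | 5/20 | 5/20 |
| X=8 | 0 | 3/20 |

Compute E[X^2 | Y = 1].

P(Y = 1) = 9/20.
Summing X^2·P(X=x,Y=y) over the conditioning event gives 24/5.
E[X^2 | Y = 1] = (24/5) / (9/20) = 32/3.

32/3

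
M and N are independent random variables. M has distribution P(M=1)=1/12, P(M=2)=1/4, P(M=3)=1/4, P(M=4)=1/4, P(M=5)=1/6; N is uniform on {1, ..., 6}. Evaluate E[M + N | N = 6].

55/6

P(N = 6) = 1/6.
Summing (M+N)·P(x,y) over outcomes with N = 6 gives 55/36.
E[M + N | N = 6] = (55/36) / (1/6) = 55/6.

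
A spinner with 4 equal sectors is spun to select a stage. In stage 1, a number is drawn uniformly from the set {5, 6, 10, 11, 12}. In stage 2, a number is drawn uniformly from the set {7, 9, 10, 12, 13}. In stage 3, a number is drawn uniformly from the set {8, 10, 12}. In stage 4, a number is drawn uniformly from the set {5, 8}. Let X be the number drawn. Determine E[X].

71/8

E[X | stage 1] = (5+6+10+11+12)/5 = 44/5.
E[X | stage 2] = (7+9+10+12+13)/5 = 51/5.
E[X | stage 3] = (8+10+12)/3 = 10.
E[X | stage 4] = (5+8)/2 = 13/2.
E[X] = (1/4)·(44/5) + (1/4)·(51/5) + (1/4)·(10) + (1/4)·(13/2) = 71/8.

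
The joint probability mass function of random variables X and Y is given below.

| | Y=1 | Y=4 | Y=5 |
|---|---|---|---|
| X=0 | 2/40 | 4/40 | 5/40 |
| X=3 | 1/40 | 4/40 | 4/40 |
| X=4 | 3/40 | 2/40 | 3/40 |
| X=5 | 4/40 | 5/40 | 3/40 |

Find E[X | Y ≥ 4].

14/5

P(Y ≥ 4) = 3/4.
Σ X·P over the event = 0·(4/40) + 0·(5/40) + 3·(4/40) + 3·(4/40) + 4·(2/40) + 4·(3/40) + 5·(5/40) + 5·(3/40) = 21/10.
E[X | Y ≥ 4] = (21/10) / (3/4) = 14/5.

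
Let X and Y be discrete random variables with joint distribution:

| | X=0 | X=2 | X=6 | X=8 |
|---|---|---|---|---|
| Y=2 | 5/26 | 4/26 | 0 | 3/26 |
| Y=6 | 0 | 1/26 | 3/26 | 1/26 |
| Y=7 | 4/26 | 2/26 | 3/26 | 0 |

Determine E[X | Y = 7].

P(Y = 7) = 9/26.
Summing X·P(X=x,Y=y) over the conditioning event gives 11/13.
E[X | Y = 7] = (11/13) / (9/26) = 22/9.

22/9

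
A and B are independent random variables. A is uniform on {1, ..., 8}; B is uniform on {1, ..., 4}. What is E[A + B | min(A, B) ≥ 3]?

9

P(min(A, B) ≥ 3) = 3/8.
Summing (A+B)·P(x,y) over outcomes with min(A, B) ≥ 3 gives 27/8.
E[A + B | min(A, B) ≥ 3] = (27/8) / (3/8) = 9.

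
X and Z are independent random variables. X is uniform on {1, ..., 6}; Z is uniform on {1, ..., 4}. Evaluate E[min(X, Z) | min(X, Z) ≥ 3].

27/8

Outcomes with min(X, Z) ≥ 3: (3,3), (3,4), (4,3), (4,4), (5,3), (5,4), (6,3), (6,4), each with probability 1/24.
E[min(X, Z) | min(X, Z) ≥ 3] = (3 + 3 + 3 + 4 + 3 + 4 + 3 + 4) / 8 = 27/8.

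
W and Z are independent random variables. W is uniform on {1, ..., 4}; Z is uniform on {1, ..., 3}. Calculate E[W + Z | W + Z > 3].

46/9

Outcomes with W + Z > 3: (1,3), (2,2), (2,3), (3,1), (3,2), (3,3), (4,1), (4,2), (4,3), each with probability 1/12.
E[W + Z | W + Z > 3] = (4 + 4 + 5 + 4 + 5 + 6 + 5 + 6 + 7) / 9 = 46/9.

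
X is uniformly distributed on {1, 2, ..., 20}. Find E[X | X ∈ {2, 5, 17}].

8

P(X ∈ {2, 5, 17}) = 3/20.
Σ over the event: 2·1/20 + 5·1/20 + 17·1/20 = 6/5.
E[X | X ∈ {2, 5, 17}] = (6/5) / (3/20) = 8.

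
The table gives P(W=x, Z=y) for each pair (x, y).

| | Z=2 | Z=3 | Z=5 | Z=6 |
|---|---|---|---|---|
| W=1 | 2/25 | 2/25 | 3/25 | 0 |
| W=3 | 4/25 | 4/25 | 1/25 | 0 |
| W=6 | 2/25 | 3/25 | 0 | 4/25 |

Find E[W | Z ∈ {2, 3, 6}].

P(Z ∈ {2, 3, 6}) = 21/25.
Σ W·P over the event = 1·(2/25) + 1·(2/25) + 3·(4/25) + 3·(4/25) + 6·(2/25) + 6·(3/25) + 6·(4/25) = 82/25.
E[W | Z ∈ {2, 3, 6}] = (82/25) / (21/25) = 82/21.

82/21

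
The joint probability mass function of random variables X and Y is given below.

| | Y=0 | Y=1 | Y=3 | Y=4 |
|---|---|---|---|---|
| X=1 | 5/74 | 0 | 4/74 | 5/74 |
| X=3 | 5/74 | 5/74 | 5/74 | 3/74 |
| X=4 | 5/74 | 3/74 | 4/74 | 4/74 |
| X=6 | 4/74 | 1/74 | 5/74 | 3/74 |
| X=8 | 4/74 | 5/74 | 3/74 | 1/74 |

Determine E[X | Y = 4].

P(Y = 4) = 8/37.
Σ X·P over the event = 1·(5/74) + 3·(3/74) + 4·(4/74) + 6·(3/74) + 8·(1/74) = 28/37.
E[X | Y = 4] = (28/37) / (8/37) = 7/2.

7/2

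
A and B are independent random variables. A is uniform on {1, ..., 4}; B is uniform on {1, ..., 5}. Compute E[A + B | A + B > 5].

P(A + B > 5) = 1/2.
Summing (A+B)·P(x,y) over outcomes with A + B > 5 gives 7/2.
E[A + B | A + B > 5] = (7/2) / (1/2) = 7.

7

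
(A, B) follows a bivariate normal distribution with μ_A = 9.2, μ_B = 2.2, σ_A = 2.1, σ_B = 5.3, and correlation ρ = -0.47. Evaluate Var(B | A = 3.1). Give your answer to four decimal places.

For a bivariate normal, Var(B | A=x) = σ_B²(1 − ρ²).
Var(B | A=3.1) = (5.3)²·(1 − (-0.47)²) = 28.09·0.7791 = 21.8849.

21.8849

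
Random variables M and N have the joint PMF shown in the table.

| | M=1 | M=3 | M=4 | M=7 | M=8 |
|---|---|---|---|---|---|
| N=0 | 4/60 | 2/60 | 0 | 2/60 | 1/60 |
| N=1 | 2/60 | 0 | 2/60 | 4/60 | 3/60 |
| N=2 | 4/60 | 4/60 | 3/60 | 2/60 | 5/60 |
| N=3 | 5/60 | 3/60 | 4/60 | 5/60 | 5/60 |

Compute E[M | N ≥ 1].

P(N ≥ 1) = 17/20.
Summing M·P(M=x,N=y) over the conditioning event gives 83/20.
E[M | N ≥ 1] = (83/20) / (17/20) = 83/17.

83/17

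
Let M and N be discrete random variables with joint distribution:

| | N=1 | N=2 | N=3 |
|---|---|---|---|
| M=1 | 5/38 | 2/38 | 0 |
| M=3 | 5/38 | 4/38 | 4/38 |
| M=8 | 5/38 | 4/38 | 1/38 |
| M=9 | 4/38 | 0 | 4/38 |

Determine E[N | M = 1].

P(M = 1) = 7/38.
Σ N·P over the event = 1·(5/38) + 2·(2/38) = 9/38.
E[N | M = 1] = (9/38) / (7/38) = 9/7.

9/7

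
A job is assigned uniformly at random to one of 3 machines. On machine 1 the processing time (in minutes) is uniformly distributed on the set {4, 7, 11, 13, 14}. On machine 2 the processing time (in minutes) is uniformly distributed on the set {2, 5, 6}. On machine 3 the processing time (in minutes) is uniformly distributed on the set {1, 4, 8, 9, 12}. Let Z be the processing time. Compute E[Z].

E[Z | machine 1] = (4+7+11+13+14)/5 = 49/5.
E[Z | machine 2] = (2+5+6)/3 = 13/3.
E[Z | machine 3] = (1+4+8+9+12)/5 = 34/5.
E[Z] = (1/3)·(49/5) + (1/3)·(13/3) + (1/3)·(34/5) = 314/45.

314/45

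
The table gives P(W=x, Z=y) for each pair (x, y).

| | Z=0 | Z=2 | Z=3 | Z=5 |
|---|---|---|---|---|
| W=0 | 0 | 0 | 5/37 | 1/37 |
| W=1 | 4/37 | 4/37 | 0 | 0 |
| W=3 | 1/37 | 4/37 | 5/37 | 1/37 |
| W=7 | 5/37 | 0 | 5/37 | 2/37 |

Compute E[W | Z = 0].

P(Z = 0) = 10/37.
Summing W·P(W=x,Z=y) over the conditioning event gives 42/37.
E[W | Z = 0] = (42/37) / (10/37) = 21/5.

21/5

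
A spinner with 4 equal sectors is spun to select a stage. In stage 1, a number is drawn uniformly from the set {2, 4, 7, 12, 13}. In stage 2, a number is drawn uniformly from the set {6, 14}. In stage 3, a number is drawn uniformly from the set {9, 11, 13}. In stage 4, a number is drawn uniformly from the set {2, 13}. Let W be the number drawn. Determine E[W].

361/40

E[W | stage 1] = (2+4+7+12+13)/5 = 38/5.
E[W | stage 2] = (6+14)/2 = 10.
E[W | stage 3] = (9+11+13)/3 = 11.
E[W | stage 4] = (2+13)/2 = 15/2.
E[W] = (1/4)·(38/5) + (1/4)·(10) + (1/4)·(11) + (1/4)·(15/2) = 361/40.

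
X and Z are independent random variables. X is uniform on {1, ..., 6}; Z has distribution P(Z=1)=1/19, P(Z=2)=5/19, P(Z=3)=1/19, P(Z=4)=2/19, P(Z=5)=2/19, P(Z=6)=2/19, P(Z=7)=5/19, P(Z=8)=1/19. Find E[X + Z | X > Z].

239/34

P(X > Z) = 17/57.
Summing (X+Z)·P(x,y) over outcomes with X > Z gives 239/114.
E[X + Z | X > Z] = (239/114) / (17/57) = 239/34.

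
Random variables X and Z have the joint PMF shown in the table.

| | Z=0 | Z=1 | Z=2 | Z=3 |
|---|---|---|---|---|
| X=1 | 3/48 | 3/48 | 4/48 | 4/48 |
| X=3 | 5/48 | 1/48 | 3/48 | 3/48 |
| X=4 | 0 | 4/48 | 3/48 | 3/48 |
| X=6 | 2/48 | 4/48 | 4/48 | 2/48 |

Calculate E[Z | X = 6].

P(X = 6) = 1/4.
Σ Z·P over the event = 0·(2/48) + 1·(4/48) + 2·(4/48) + 3·(2/48) = 3/8.
E[Z | X = 6] = (3/8) / (1/4) = 3/2.

3/2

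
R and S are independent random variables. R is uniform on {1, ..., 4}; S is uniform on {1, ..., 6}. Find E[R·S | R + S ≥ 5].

65/6

P(R + S ≥ 5) = 3/4.
Summing RS·P(x,y) over outcomes with R + S ≥ 5 gives 65/8.
E[R·S | R + S ≥ 5] = (65/8) / (3/4) = 65/6.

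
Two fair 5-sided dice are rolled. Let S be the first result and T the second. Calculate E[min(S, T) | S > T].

Outcomes with S > T: (2,1), (3,1), (3,2), (4,1), (4,2), (4,3), (5,1), (5,2), (5,3), (5,4), each with probability 1/25.
E[min(S, T) | S > T] = (1 + 1 + 2 + 1 + 2 + 3 + 1 + 2 + 3 + 4) / 10 = 2.

2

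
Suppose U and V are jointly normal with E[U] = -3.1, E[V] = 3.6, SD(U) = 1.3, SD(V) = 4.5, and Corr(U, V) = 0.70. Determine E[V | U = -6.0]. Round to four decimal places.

E[V | U=x] = μ_V + ρ(σ_V/σ_U)(x − μ_U) for jointly normal variables.
E[V | U=-6.0] = 3.6 + (0.70)·(4.5/1.3)·(-6.0 − (-3.1)) = 3.6 + (2.42308)·(-2.9) = -3.4269.

-3.4269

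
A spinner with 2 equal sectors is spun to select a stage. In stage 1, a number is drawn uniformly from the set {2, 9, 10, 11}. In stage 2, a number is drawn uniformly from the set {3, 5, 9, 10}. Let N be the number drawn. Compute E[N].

E[N | stage 1] = (2+9+10+11)/4 = 8.
E[N | stage 2] = (3+5+9+10)/4 = 27/4.
By the law of total expectation,
E[N] = (1/2)·(8) + (1/2)·(27/4) = 59/8.

59/8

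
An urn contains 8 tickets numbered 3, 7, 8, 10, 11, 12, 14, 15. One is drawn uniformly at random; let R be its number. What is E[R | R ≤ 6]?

3

P(R ≤ 6) = 1/8.
Σ over the event: 3·1/8 = 3/8.
E[R | R ≤ 6] = (3/8) / (1/8) = 3.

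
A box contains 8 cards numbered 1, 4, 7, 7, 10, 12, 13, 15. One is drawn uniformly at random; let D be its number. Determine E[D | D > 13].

P(D > 13) = 1/8.
Σ over the event: 15·1/8 = 15/8.
E[D | D > 13] = (15/8) / (1/8) = 15.

15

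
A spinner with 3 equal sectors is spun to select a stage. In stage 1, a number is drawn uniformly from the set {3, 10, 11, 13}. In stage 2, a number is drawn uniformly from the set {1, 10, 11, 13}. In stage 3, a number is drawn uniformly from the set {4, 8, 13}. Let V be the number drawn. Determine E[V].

79/9

E[V | stage 1] = (3+10+11+13)/4 = 37/4.
E[V | stage 2] = (1+10+11+13)/4 = 35/4.
E[V | stage 3] = (4+8+13)/3 = 25/3.
E[V] = (1/3)·(37/4) + (1/3)·(35/4) + (1/3)·(25/3) = 79/9.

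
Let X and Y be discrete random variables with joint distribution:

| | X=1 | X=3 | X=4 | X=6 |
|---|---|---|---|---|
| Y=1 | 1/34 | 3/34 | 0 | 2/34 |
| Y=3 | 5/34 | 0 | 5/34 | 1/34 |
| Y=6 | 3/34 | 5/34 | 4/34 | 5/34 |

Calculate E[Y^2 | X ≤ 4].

P(X ≤ 4) = 13/17.
Summing Y^2·P(X=x,Y=y) over the conditioning event gives 263/17.
E[Y^2 | X ≤ 4] = (263/17) / (13/17) = 263/13.

263/13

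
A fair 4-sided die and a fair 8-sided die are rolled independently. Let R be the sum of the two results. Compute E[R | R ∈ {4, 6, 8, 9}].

104/15

P(R ∈ {4, 6, 8, 9}) = 15/32.
Σ over the event: 4·3/32 + 6·1/8 + 8·1/8 + 9·1/8 = 13/4.
E[R | R ∈ {4, 6, 8, 9}] = (13/4) / (15/32) = 104/15.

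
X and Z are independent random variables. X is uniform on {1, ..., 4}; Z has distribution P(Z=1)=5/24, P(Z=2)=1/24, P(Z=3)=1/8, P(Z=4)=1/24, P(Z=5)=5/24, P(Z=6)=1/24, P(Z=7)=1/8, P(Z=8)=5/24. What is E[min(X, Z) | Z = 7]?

5/2

P(Z = 7) = 1/8.
Summing min(X,Z)·P(x,y) over outcomes with Z = 7 gives 5/16.
E[min(X, Z) | Z = 7] = (5/16) / (1/8) = 5/2.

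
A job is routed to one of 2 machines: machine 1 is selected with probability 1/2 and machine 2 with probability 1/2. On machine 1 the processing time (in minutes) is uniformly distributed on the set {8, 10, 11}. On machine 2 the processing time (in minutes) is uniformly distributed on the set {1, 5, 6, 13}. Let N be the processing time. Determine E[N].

E[N | machine 1] = (8+10+11)/3 = 29/3.
E[N | machine 2] = (1+5+6+13)/4 = 25/4.
By the law of total expectation,
E[N] = (1/2)·(29/3) + (1/2)·(25/4) = 191/24.

191/24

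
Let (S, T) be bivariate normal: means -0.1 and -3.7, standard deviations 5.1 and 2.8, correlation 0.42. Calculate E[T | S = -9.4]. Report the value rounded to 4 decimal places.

-5.8445

For a bivariate normal, E[T | S=x] = μ_T + ρ·(σ_T/σ_S)·(x − μ_S).
E[T | S=-9.4] = -3.7 + (0.42)·(2.8/5.1)·(-9.4 − (-0.1)) = -3.7 + (0.23059)·(-9.3) = -5.8445.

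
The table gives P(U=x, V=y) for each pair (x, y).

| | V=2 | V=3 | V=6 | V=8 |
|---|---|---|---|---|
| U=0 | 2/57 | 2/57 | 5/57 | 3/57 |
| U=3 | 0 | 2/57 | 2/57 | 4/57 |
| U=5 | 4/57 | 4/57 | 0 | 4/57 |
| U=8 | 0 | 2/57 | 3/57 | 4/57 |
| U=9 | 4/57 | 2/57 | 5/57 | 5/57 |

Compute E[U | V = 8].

109/20

P(V = 8) = 20/57.
Σ U·P over the event = 0·(3/57) + 3·(4/57) + 5·(4/57) + 8·(4/57) + 9·(5/57) = 109/57.
E[U | V = 8] = (109/57) / (20/57) = 109/20.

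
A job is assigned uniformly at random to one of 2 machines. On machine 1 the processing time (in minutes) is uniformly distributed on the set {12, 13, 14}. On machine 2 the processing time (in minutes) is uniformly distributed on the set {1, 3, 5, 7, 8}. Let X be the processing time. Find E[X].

89/10

E[X | machine 1] = (12+13+14)/3 = 13.
E[X | machine 2] = (1+3+5+7+8)/5 = 24/5.
E[X] = (1/2)·(13) + (1/2)·(24/5) = 89/10.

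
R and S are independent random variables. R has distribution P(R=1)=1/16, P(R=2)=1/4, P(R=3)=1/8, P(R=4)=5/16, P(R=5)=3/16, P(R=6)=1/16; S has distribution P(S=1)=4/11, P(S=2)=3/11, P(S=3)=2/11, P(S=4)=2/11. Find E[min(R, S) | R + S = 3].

1

P(R + S = 3) = 19/176.
Summing min(R,S)·P(x,y) over outcomes with R + S = 3 gives 19/176.
E[min(R, S) | R + S = 3] = (19/176) / (19/176) = 1.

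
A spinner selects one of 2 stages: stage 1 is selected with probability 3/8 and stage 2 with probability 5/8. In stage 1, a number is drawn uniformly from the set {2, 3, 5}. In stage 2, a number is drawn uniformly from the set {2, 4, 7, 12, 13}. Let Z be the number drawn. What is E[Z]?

E[Z | stage 1] = (2+3+5)/3 = 10/3.
E[Z | stage 2] = (2+4+7+12+13)/5 = 38/5.
E[Z] = (3/8)·(10/3) + (5/8)·(38/5) = 6.

6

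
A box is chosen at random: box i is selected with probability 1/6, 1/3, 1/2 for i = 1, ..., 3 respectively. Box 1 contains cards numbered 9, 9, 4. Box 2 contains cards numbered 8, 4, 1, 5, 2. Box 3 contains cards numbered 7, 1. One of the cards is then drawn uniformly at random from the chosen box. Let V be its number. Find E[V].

E[V | box 1] = (9+9+4)/3 = 22/3.
E[V | box 2] = (8+4+1+5+2)/5 = 4.
E[V | box 3] = (7+1)/2 = 4.
By the law of total expectation,
E[V] = (1/6)·(22/3) + (1/3)·(4) + (1/2)·(4) = 41/9.

41/9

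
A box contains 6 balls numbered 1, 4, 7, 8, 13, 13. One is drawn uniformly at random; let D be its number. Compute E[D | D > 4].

41/4

P(D > 4) = 2/3.
Σ over the event: 7·1/6 + 8·1/6 + 13·1/3 = 41/6.
E[D | D > 4] = (41/6) / (2/3) = 41/4.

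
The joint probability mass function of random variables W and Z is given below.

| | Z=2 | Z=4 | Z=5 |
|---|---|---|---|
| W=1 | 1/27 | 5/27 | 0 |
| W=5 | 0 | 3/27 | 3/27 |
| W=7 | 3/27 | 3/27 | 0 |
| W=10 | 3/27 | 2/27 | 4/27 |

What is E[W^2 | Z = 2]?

64

P(Z = 2) = 7/27.
Σ W^2·P over the event = 1·(1/27) + 49·(3/27) + 100·(3/27) = 448/27.
E[W^2 | Z = 2] = (448/27) / (7/27) = 64.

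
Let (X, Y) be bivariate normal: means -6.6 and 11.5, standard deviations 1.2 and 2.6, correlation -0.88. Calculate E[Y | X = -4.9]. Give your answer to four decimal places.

8.2587

The regression of Y on X has slope ρ·σ_Y/σ_X and passes through (μ_X, μ_Y).
E[Y | X=-4.9] = 11.5 + (-0.88)·(2.6/1.2)·(-4.9 − (-6.6)) = 11.5 + (-1.90667)·(1.7) = 8.2587.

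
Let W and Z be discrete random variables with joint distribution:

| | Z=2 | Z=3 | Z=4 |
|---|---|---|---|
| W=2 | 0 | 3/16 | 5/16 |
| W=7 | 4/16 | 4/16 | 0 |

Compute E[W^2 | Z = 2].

P(Z = 2) = 1/4.
Σ W^2·P over the event = 49·(4/16) = 49/4.
E[W^2 | Z = 2] = (49/4) / (1/4) = 49.

49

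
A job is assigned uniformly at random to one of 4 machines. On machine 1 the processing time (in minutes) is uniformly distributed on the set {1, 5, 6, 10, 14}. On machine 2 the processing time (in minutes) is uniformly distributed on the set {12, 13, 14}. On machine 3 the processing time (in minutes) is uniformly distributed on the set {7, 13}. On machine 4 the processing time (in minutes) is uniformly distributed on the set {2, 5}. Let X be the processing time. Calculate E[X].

337/40

E[X | machine 1] = (1+5+6+10+14)/5 = 36/5.
E[X | machine 2] = (12+13+14)/3 = 13.
E[X | machine 3] = (7+13)/2 = 10.
E[X | machine 4] = (2+5)/2 = 7/2.
E[X] = (1/4)·(36/5) + (1/4)·(13) + (1/4)·(10) + (1/4)·(7/2) = 337/40.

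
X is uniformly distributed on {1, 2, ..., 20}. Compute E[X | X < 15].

15/2

P(X < 15) = 7/10.
E[X | X < 15] = (21/4) / (7/10) = 15/2.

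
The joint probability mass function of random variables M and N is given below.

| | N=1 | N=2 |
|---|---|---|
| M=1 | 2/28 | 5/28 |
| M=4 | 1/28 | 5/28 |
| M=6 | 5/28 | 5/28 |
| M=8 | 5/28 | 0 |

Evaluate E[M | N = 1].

P(N = 1) = 13/28.
Σ M·P over the event = 1·(2/28) + 4·(1/28) + 6·(5/28) + 8·(5/28) = 19/7.
E[M | N = 1] = (19/7) / (13/28) = 76/13.

76/13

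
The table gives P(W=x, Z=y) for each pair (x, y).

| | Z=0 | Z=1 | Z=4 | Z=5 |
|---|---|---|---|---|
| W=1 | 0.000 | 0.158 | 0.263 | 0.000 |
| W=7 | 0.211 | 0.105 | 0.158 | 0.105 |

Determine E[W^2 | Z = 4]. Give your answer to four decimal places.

P(Z = 4) = 0.421.
Summing W^2·P(W=x,Z=y) over the conditioning event gives 8.005.
E[W^2 | Z = 4] = (8.005) / (0.421) = 19.0143.

19.0143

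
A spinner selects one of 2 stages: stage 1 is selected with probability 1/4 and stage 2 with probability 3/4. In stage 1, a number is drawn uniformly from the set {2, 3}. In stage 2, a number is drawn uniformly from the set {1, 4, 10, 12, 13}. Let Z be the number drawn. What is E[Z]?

53/8

E[Z | stage 1] = (2+3)/2 = 5/2.
E[Z | stage 2] = (1+4+10+12+13)/5 = 8.
E[Z] = (1/4)·(5/2) + (3/4)·(8) = 53/8.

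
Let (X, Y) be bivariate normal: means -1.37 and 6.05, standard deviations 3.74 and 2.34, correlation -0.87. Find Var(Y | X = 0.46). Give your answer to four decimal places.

1.3311

The conditional variance in a bivariate normal is σ_Y²(1 − ρ²), independent of x.
Var(Y | X=0.46) = (2.34)²·(1 − (-0.87)²) = 5.4756·0.2431 = 1.3311.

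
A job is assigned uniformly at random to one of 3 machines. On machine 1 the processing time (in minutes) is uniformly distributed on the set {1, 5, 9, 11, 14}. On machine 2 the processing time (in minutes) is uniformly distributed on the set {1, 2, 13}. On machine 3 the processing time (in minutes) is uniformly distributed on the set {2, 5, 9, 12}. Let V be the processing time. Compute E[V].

61/9

E[V | machine 1] = (1+5+9+11+14)/5 = 8.
E[V | machine 2] = (1+2+13)/3 = 16/3.
E[V | machine 3] = (2+5+9+12)/4 = 7.
E[V] = (1/3)·(8) + (1/3)·(16/3) + (1/3)·(7) = 61/9.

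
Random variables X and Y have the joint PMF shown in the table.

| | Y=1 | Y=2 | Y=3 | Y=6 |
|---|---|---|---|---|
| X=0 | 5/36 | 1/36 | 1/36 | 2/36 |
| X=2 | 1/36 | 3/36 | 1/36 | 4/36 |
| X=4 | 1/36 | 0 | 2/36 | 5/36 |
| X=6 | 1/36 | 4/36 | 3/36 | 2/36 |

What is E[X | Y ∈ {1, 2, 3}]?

70/23

P(Y ∈ {1, 2, 3}) = 23/36.
Summing X·P(X=x,Y=y) over the conditioning event gives 35/18.
E[X | Y ∈ {1, 2, 3}] = (35/18) / (23/36) = 70/23.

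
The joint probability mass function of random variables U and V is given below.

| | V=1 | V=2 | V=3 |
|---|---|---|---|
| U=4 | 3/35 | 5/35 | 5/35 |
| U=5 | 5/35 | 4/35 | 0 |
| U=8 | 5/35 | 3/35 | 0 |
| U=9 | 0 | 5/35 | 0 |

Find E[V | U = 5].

13/9

P(U = 5) = 9/35.
Σ V·P over the event = 1·(5/35) + 2·(4/35) = 13/35.
E[V | U = 5] = (13/35) / (9/35) = 13/9.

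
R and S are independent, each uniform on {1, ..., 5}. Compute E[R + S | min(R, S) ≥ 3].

8

P(min(R, S) ≥ 3) = 9/25.
Summing (R+S)·P(x,y) over outcomes with min(R, S) ≥ 3 gives 72/25.
E[R + S | min(R, S) ≥ 3] = (72/25) / (9/25) = 8.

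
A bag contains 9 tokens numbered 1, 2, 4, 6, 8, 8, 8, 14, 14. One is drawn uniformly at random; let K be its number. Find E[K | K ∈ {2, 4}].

P(K ∈ {2, 4}) = 2/9.
Σ over the event: 2·1/9 + 4·1/9 = 2/3.
E[K | K ∈ {2, 4}] = (2/3) / (2/9) = 3.

3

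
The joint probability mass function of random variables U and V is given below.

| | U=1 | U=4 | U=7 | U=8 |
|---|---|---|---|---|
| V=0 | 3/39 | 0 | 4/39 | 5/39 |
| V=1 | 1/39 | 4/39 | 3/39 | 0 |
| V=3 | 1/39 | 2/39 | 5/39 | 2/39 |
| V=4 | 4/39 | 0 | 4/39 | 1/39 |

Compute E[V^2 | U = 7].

P(U = 7) = 16/39.
Σ V^2·P over the event = 0·(4/39) + 1·(3/39) + 9·(5/39) + 16·(4/39) = 112/39.
E[V^2 | U = 7] = (112/39) / (16/39) = 7.

7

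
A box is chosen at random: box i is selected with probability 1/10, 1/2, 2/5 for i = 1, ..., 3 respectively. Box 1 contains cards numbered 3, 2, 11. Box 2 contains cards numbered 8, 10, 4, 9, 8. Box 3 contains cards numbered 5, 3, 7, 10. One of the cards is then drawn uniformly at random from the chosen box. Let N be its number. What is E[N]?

104/15

E[N | box 1] = (3+2+11)/3 = 16/3.
E[N | box 2] = (8+10+4+9+8)/5 = 39/5.
E[N | box 3] = (5+3+7+10)/4 = 25/4.
E[N] = (1/10)·(16/3) + (1/2)·(39/5) + (2/5)·(25/4) = 104/15.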